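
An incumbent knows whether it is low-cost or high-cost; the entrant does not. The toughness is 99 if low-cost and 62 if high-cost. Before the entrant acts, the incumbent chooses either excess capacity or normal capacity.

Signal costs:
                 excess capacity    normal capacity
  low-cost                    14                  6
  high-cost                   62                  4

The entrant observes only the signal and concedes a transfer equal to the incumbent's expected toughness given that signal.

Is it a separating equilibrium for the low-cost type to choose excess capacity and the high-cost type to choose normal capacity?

Yes

If types separate, excess capacity earns payment 99 and normal capacity earns 62.
Low-cost: excess capacity gives 99 − 14 = 85; normal capacity gives 62 − 6 = 56. No deviation. ✓
High-cost: normal capacity gives 62 − 4 = 58; excess capacity gives 99 − 62 = 37. No deviation. ✓
Neither type gains from mimicking the other.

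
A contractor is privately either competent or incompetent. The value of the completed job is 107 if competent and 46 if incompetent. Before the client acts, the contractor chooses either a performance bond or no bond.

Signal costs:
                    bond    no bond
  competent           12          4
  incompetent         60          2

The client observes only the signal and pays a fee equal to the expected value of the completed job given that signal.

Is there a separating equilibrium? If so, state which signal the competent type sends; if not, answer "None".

Try competent → bond, incompetent → no bond:
  If types separate, bond earns payment 107 and no bond earns 46.
  Competent: bond gives 107 − 12 = 95; no bond gives 46 − 4 = 42. No deviation. ✓
  Incompetent: no bond gives 46 − 2 = 44; bond gives 107 − 60 = 47. Would deviate. ✗
Try competent → no bond, incompetent → bond:
  If types separate, no bond earns payment 107 and bond earns 46.
  Competent: no bond gives 107 − 4 = 103; bond gives 46 − 12 = 34. No deviation. ✓
  Incompetent: bond gives 46 − 60 = -14; no bond gives 107 − 2 = 105. Would deviate. ✗
Neither assignment is incentive-compatible.

None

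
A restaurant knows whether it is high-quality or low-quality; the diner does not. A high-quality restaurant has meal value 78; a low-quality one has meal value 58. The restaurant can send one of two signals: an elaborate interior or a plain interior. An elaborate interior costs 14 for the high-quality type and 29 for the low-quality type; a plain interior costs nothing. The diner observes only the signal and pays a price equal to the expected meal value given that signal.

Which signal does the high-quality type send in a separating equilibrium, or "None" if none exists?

Try high-quality → elaborate interior, low-quality → plain interior:
  If types separate, elaborate interior earns payment 78 and plain interior earns 58.
  High-quality: elaborate interior gives 78 − 14 = 64; plain interior gives 58 − 0 = 58. No deviation. ✓
  Low-quality: plain interior gives 58 − 0 = 58; elaborate interior gives 78 − 29 = 49. No deviation. ✓
Both hold — the high-quality type sends elaborate interior.

elaborate interior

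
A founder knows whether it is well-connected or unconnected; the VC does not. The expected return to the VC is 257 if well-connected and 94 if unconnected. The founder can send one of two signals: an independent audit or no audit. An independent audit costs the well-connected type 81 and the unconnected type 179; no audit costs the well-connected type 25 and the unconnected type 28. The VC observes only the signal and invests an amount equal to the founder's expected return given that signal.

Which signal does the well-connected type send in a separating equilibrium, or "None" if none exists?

None

Try well-connected → audit, unconnected → no audit:
  If types separate, audit earns payment 257 and no audit earns 94.
  Well-connected: audit gives 257 − 81 = 176; no audit gives 94 − 25 = 69. No deviation. ✓
  Unconnected: no audit gives 94 − 28 = 66; audit gives 257 − 179 = 78. Would deviate. ✗
Try well-connected → no audit, unconnected → audit:
  If types separate, no audit earns payment 257 and audit earns 94.
  Well-connected: no audit gives 257 − 25 = 232; audit gives 94 − 81 = 13. No deviation. ✓
  Unconnected: audit gives 94 − 179 = -85; no audit gives 257 − 28 = 229. Would deviate. ✗
Neither assignment is incentive-compatible.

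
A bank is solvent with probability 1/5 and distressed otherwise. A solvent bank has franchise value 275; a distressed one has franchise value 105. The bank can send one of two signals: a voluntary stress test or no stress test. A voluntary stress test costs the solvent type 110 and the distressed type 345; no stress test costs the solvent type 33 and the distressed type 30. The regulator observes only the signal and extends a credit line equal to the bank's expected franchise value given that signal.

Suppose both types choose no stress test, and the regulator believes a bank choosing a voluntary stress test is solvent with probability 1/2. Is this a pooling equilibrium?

On the equilibrium path (no stress test) the regulator holds the prior 1/5 and pays 1/5·275 + 4/5·105 = 139. Off-path (stress test) belief 1/2 gives 1/2·275 + 1/2·105 = 190.
Solvent: no stress test gives 139 − 33 = 106; stress test gives 190 − 110 = 80. Stays. ✓
Distressed: no stress test gives 139 − 30 = 109; stress test gives 190 − 345 = -155. Stays. ✓
Beliefs are Bayes-consistent on-path and both types best-respond.

Yes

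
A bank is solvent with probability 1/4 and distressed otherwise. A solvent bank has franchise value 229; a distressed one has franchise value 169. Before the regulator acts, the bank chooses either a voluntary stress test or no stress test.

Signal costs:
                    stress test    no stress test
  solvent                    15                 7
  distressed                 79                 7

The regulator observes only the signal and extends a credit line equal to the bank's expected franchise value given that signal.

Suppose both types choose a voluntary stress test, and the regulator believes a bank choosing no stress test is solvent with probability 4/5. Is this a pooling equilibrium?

No

On the equilibrium path (stress test) the regulator holds the prior 1/4 and pays 1/4·229 + 3/4·169 = 184. Off-path (no stress test) belief 4/5 gives 4/5·229 + 1/5·169 = 217.
Solvent: stress test gives 184 − 15 = 169; no stress test gives 217 − 7 = 210. Deviates. ✗
Distressed: stress test gives 184 − 79 = 105; no stress test gives 217 − 7 = 210. Deviates. ✗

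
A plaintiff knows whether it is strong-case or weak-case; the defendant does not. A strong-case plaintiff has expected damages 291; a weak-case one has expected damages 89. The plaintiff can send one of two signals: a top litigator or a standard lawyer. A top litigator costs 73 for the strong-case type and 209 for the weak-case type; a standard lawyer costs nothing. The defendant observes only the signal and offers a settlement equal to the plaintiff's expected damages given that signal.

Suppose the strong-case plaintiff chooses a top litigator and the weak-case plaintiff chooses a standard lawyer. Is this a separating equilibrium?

Yes

If types separate, top litigator earns payment 291 and standard lawyer earns 89.
Strong-case: top litigator gives 291 − 73 = 218; standard lawyer gives 89 − 0 = 89. No deviation. ✓
Weak-case: standard lawyer gives 89 − 0 = 89; top litigator gives 291 − 209 = 82. No deviation. ✓
Neither type gains from mimicking the other.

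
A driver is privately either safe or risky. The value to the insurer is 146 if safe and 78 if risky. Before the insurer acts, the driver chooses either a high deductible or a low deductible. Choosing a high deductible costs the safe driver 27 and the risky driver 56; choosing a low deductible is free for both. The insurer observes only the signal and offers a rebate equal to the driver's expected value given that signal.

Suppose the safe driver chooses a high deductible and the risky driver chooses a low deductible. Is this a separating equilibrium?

If types separate, high deductible earns payment 146 and low deductible earns 78.
Safe: high deductible gives 146 − 27 = 119; low deductible gives 78 − 0 = 78. No deviation. ✓
Risky: low deductible gives 78 − 0 = 78; high deductible gives 146 − 56 = 90. Would deviate. ✗

No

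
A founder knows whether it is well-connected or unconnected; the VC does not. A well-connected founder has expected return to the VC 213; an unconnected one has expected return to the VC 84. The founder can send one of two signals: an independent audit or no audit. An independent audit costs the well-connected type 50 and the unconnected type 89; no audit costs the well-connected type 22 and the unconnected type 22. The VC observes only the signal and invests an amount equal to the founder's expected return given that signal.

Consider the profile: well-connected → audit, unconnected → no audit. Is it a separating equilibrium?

No

Under separation the VC infers type exactly: audit → well-connected (pays 213), no audit → unconnected (pays 84).
Well-connected: audit gives 213 − 50 = 163; no audit gives 84 − 22 = 62. No deviation. ✓
Unconnected: no audit gives 84 − 22 = 62; audit gives 213 − 89 = 124. Would deviate. ✗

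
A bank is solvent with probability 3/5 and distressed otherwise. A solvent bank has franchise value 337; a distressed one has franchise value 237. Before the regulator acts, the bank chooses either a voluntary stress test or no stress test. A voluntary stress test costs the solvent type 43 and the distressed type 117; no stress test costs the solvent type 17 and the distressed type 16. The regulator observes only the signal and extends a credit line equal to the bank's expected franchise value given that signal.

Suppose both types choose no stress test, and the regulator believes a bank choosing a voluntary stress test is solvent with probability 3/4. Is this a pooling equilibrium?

Yes

At the pooled signal (no stress test) the regulator holds the prior 3/5 and pays 3/5·337 + 2/5·237 = 297. Off-path (stress test) belief 3/4 gives 3/4·337 + 1/4·237 = 312.
Solvent: no stress test gives 297 − 17 = 280; stress test gives 312 − 43 = 269. Stays. ✓
Distressed: no stress test gives 297 − 16 = 281; stress test gives 312 − 117 = 195. Stays. ✓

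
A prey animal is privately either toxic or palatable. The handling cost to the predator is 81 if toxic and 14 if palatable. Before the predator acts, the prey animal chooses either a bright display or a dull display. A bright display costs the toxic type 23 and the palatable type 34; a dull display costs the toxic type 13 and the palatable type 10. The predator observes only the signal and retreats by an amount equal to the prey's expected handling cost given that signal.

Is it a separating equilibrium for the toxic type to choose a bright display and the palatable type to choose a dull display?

If types separate, bright display earns payment 81 and dull display earns 14.
Toxic: bright display gives 81 − 23 = 58; dull display gives 14 − 13 = 1. No deviation. ✓
Palatable: dull display gives 14 − 10 = 4; bright display gives 81 − 34 = 47. Would deviate. ✗

No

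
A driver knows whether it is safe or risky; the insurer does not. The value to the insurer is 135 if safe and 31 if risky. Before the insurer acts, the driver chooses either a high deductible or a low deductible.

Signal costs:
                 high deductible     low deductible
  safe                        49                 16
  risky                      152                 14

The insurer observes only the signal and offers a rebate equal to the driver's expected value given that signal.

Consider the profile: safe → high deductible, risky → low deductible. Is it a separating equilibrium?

Yes

If types separate, high deductible earns payment 135 and low deductible earns 31.
Safe: high deductible gives 135 − 49 = 86; low deductible gives 31 − 16 = 15. No deviation. ✓
Risky: low deductible gives 31 − 14 = 17; high deductible gives 135 − 152 = -17. No deviation. ✓
Neither type gains from mimicking the other.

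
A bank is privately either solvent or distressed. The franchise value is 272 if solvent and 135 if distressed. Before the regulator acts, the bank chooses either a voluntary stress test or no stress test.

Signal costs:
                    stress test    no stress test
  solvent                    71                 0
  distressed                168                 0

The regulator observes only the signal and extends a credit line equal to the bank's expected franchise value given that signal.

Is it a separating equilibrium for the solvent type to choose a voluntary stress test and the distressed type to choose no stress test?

If types separate, stress test earns payment 272 and no stress test earns 135.
Solvent: stress test gives 272 − 71 = 201; no stress test gives 135 − 0 = 135. No deviation. ✓
Distressed: no stress test gives 135 − 0 = 135; stress test gives 272 − 168 = 104. No deviation. ✓
Neither type gains from mimicking the other.

Yes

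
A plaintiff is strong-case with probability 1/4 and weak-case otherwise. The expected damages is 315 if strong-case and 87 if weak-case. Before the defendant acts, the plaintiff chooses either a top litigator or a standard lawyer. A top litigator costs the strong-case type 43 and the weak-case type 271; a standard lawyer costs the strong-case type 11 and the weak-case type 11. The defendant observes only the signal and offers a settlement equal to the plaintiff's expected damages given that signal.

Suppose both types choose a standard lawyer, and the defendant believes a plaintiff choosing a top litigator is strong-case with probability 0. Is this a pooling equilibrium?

Yes

On the equilibrium path (standard lawyer) the defendant holds the prior 1/4 and pays 1/4·315 + 3/4·87 = 144. Off-path (top litigator) belief 0 gives 0·315 + 1·87 = 87.
Strong-case: standard lawyer gives 144 − 11 = 133; top litigator gives 87 − 43 = 44. Stays. ✓
Weak-case: standard lawyer gives 144 − 11 = 133; top litigator gives 87 − 271 = -184. Stays. ✓
Beliefs are Bayes-consistent on-path and both types best-respond.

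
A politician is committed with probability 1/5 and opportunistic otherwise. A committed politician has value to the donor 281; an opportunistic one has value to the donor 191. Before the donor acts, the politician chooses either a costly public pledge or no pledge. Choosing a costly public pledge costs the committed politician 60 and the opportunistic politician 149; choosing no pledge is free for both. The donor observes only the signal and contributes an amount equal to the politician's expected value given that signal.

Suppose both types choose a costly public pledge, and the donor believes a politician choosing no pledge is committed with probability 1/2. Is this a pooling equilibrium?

On the equilibrium path (pledge) the donor holds the prior 1/5 and pays 1/5·281 + 4/5·191 = 209. Off-path (no pledge) belief 1/2 gives 1/2·281 + 1/2·191 = 236.
Committed: pledge gives 209 − 60 = 149; no pledge gives 236 − 0 = 236. Deviates. ✗
Opportunistic: pledge gives 209 − 149 = 60; no pledge gives 236 − 0 = 236. Deviates. ✗

No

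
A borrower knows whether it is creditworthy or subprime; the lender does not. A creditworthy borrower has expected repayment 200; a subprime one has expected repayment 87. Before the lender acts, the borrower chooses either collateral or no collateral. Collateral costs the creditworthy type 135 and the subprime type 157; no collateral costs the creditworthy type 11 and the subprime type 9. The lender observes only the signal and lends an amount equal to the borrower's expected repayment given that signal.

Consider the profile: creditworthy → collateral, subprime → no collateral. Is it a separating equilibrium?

No

If types separate, collateral earns payment 200 and no collateral earns 87.
Creditworthy: collateral gives 200 − 135 = 65; no collateral gives 87 − 11 = 76. Would deviate. ✗
Subprime: no collateral gives 87 − 9 = 78; collateral gives 200 − 157 = 43. No deviation. ✓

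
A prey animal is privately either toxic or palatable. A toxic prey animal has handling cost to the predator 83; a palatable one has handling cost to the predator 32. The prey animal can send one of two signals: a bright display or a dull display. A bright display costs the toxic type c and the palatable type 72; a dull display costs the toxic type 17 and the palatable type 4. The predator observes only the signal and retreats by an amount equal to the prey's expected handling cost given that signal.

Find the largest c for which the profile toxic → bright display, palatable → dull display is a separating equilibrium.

68

Under separation: bright display → toxic (pays 83); dull display → palatable (pays 32).
Palatable: 32 − 4 = 28 ≥ 83 − 72 = 11. Holds regardless of c. ✓
Toxic: 83 − c ≥ 32 − 17, so c ≤ 83 − 15 = 68.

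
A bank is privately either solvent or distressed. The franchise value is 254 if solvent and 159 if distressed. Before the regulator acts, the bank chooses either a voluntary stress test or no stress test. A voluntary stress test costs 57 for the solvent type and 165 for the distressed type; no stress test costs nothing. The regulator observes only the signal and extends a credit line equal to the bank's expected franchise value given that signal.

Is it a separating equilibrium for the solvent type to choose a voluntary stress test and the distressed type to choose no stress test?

Under separation the regulator infers type exactly: stress test → solvent (pays 254), no stress test → distressed (pays 159).
Solvent: stress test gives 254 − 57 = 197; no stress test gives 159 − 0 = 159. No deviation. ✓
Distressed: no stress test gives 159 − 0 = 159; stress test gives 254 − 165 = 89. No deviation. ✓
Both incentive constraints hold.

Yes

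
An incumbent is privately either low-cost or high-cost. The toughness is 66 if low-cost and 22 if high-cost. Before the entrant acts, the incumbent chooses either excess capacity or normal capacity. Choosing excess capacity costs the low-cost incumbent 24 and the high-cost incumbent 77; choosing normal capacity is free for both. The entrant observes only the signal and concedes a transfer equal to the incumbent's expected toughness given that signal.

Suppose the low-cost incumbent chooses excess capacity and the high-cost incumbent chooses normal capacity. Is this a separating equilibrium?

Yes

Under separation the entrant infers type exactly: excess capacity → low-cost (pays 66), normal capacity → high-cost (pays 22).
Low-cost: excess capacity gives 66 − 24 = 42; normal capacity gives 22 − 0 = 22. No deviation. ✓
High-cost: normal capacity gives 22 − 0 = 22; excess capacity gives 66 − 77 = -11. No deviation. ✓
Both incentive constraints hold.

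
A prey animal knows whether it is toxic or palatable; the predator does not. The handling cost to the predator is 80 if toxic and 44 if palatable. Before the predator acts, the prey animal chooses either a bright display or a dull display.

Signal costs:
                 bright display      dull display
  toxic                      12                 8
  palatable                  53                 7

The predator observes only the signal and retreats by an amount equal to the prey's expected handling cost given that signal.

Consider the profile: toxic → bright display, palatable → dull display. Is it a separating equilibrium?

Yes

If types separate, bright display earns payment 80 and dull display earns 44.
Toxic: bright display gives 80 − 12 = 68; dull display gives 44 − 8 = 36. No deviation. ✓
Palatable: dull display gives 44 − 7 = 37; bright display gives 80 − 53 = 27. No deviation. ✓
Both incentive constraints hold.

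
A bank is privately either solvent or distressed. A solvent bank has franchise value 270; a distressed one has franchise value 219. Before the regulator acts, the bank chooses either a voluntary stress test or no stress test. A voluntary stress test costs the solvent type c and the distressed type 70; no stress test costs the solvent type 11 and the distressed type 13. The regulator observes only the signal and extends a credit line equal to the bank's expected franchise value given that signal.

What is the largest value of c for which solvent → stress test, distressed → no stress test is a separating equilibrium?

Under separation: stress test → solvent (pays 270); no stress test → distressed (pays 219).
Distressed: 219 − 13 = 206 ≥ 270 − 70 = 200. Holds regardless of c. ✓
Solvent: 270 − c ≥ 219 − 11, so c ≤ 270 − 208 = 62.

62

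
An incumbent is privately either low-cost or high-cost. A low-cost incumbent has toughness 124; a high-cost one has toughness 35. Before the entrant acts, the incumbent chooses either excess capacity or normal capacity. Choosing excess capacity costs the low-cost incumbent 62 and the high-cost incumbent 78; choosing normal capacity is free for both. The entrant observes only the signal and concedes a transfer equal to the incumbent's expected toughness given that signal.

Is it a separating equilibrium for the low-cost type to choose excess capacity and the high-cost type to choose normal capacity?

No

If types separate, excess capacity earns payment 124 and normal capacity earns 35.
Low-cost: excess capacity gives 124 − 62 = 62; normal capacity gives 35 − 0 = 35. No deviation. ✓
High-cost: normal capacity gives 35 − 0 = 35; excess capacity gives 124 − 78 = 46. Would deviate. ✗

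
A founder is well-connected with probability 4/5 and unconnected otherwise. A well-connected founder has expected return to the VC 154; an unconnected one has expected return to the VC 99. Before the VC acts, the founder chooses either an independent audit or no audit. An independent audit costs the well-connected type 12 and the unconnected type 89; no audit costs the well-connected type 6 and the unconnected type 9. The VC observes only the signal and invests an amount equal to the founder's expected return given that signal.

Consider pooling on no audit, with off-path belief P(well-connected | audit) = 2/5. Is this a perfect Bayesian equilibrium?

At the pooled signal (no audit) the VC holds the prior 4/5 and pays 4/5·154 + 1/5·99 = 143. Off-path (audit) belief 2/5 gives 2/5·154 + 3/5·99 = 121.
Well-connected: no audit gives 143 − 6 = 137; audit gives 121 − 12 = 109. Stays. ✓
Unconnected: no audit gives 143 − 9 = 134; audit gives 121 − 89 = 32. Stays. ✓

Yes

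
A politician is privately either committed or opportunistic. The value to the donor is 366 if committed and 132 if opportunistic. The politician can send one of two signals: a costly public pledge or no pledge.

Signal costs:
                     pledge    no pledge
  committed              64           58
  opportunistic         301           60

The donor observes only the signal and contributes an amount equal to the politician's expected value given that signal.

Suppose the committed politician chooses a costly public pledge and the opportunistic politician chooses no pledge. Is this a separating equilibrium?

If types separate, pledge earns payment 366 and no pledge earns 132.
Committed: pledge gives 366 − 64 = 302; no pledge gives 132 − 58 = 74. No deviation. ✓
Opportunistic: no pledge gives 132 − 60 = 72; pledge gives 366 − 301 = 65. No deviation. ✓
Both incentive constraints hold.

Yes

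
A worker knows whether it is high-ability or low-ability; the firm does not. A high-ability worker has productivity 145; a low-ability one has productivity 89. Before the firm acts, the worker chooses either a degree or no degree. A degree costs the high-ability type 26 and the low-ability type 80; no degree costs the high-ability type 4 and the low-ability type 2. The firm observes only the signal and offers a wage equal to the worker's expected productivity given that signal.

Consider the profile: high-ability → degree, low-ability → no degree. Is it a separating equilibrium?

Under separation the firm infers type exactly: degree → high-ability (pays 145), no degree → low-ability (pays 89).
High-ability: degree gives 145 − 26 = 119; no degree gives 89 − 4 = 85. No deviation. ✓
Low-ability: no degree gives 89 − 2 = 87; degree gives 145 − 80 = 65. No deviation. ✓
Neither type gains from mimicking the other.

Yes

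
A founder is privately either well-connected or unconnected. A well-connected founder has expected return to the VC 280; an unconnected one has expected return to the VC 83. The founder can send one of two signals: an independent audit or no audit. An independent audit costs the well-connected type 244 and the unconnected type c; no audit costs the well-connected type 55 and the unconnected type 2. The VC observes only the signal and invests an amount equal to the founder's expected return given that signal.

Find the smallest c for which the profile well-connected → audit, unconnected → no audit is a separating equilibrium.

199

Under separation: audit → well-connected (pays 280); no audit → unconnected (pays 83).
Well-connected: 280 − 244 = 36 ≥ 83 − 55 = 28. Holds regardless of c. ✓
Unconnected: 83 − 2 ≥ 280 − c, so c ≥ 280 − 81 = 199.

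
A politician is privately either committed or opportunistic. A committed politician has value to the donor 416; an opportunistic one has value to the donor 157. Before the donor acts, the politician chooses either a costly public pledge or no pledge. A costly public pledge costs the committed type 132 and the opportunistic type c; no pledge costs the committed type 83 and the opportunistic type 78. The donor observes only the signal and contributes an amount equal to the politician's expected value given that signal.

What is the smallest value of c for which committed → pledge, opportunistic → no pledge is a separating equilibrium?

Under separation: pledge → committed (pays 416); no pledge → opportunistic (pays 157).
Committed: 416 − 132 = 284 ≥ 157 − 83 = 74. Holds regardless of c. ✓
Opportunistic: 157 − 78 ≥ 416 − c, so c ≥ 416 − 79 = 337.

337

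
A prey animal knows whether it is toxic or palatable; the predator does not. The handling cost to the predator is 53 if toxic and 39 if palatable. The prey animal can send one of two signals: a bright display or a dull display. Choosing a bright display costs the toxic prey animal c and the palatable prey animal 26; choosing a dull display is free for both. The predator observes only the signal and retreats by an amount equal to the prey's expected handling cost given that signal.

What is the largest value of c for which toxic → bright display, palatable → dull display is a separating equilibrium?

14

Under separation: bright display → toxic (pays 53); dull display → palatable (pays 39).
Palatable: 39 − 0 = 39 ≥ 53 − 26 = 27. Holds regardless of c. ✓
Toxic: 53 − c ≥ 39 − 0, so c ≤ 53 − 39 = 14.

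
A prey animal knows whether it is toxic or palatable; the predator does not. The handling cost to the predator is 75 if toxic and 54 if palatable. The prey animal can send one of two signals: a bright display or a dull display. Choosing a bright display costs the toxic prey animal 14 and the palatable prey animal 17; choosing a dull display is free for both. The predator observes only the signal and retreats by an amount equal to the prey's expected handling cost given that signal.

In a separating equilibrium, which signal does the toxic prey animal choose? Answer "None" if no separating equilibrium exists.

Try toxic → bright display, palatable → dull display:
  Under separation the predator infers type exactly: bright display → toxic (pays 75), dull display → palatable (pays 54).
  Toxic: bright display gives 75 − 14 = 61; dull display gives 54 − 0 = 54. No deviation. ✓
  Palatable: dull display gives 54 − 0 = 54; bright display gives 75 − 17 = 58. Would deviate. ✗
Try toxic → dull display, palatable → bright display:
  Under separation the predator infers type exactly: dull display → toxic (pays 75), bright display → palatable (pays 54).
  Toxic: dull display gives 75 − 0 = 75; bright display gives 54 − 14 = 40. No deviation. ✓
  Palatable: bright display gives 54 − 17 = 37; dull display gives 75 − 0 = 75. Would deviate. ✗
Neither assignment is incentive-compatible.

None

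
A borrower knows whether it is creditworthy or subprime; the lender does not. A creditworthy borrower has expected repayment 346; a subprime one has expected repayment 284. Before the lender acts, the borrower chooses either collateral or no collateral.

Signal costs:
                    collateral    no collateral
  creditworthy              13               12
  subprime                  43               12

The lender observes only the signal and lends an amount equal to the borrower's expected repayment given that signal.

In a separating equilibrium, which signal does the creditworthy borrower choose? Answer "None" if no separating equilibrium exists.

None

Try creditworthy → collateral, subprime → no collateral:
  If types separate, collateral earns payment 346 and no collateral earns 284.
  Creditworthy: collateral gives 346 − 13 = 333; no collateral gives 284 − 12 = 272. No deviation. ✓
  Subprime: no collateral gives 284 − 12 = 272; collateral gives 346 − 43 = 303. Would deviate. ✗
Try creditworthy → no collateral, subprime → collateral:
  If types separate, no collateral earns payment 346 and collateral earns 284.
  Creditworthy: no collateral gives 346 − 12 = 334; collateral gives 284 − 13 = 271. No deviation. ✓
  Subprime: collateral gives 284 − 43 = 241; no collateral gives 346 − 12 = 334. Would deviate. ✗
Neither assignment is incentive-compatible.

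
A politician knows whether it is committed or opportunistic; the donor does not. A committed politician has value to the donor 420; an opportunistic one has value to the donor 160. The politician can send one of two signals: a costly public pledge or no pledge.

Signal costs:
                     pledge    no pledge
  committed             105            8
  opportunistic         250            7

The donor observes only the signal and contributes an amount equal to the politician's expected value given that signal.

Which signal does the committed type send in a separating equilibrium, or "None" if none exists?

None

Try committed → pledge, opportunistic → no pledge:
  Under separation the donor infers type exactly: pledge → committed (pays 420), no pledge → opportunistic (pays 160).
  Committed: pledge gives 420 − 105 = 315; no pledge gives 160 − 8 = 152. No deviation. ✓
  Opportunistic: no pledge gives 160 − 7 = 153; pledge gives 420 − 250 = 170. Would deviate. ✗
Try committed → no pledge, opportunistic → pledge:
  Under separation the donor infers type exactly: no pledge → committed (pays 420), pledge → opportunistic (pays 160).
  Committed: no pledge gives 420 − 8 = 412; pledge gives 160 − 105 = 55. No deviation. ✓
  Opportunistic: pledge gives 160 − 250 = -90; no pledge gives 420 − 7 = 413. Would deviate. ✗
Neither assignment is incentive-compatible.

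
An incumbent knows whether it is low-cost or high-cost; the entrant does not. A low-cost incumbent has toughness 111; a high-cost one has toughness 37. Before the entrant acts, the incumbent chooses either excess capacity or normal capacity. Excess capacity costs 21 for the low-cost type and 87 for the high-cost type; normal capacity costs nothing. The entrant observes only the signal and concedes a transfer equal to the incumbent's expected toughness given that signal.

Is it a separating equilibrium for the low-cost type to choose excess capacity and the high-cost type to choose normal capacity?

If types separate, excess capacity earns payment 111 and normal capacity earns 37.
Low-cost: excess capacity gives 111 − 21 = 90; normal capacity gives 37 − 0 = 37. No deviation. ✓
High-cost: normal capacity gives 37 − 0 = 37; excess capacity gives 111 − 87 = 24. No deviation. ✓
Neither type gains from mimicking the other.

Yes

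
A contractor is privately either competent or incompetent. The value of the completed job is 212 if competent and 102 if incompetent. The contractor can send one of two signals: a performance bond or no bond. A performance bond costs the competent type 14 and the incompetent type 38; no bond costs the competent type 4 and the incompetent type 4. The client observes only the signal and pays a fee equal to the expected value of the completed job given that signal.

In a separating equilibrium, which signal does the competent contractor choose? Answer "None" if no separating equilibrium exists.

Try competent → bond, incompetent → no bond:
  Under separation the client infers type exactly: bond → competent (pays 212), no bond → incompetent (pays 102).
  Competent: bond gives 212 − 14 = 198; no bond gives 102 − 4 = 98. No deviation. ✓
  Incompetent: no bond gives 102 − 4 = 98; bond gives 212 − 38 = 174. Would deviate. ✗
Try competent → no bond, incompetent → bond:
  Under separation the client infers type exactly: no bond → competent (pays 212), bond → incompetent (pays 102).
  Competent: no bond gives 212 − 4 = 208; bond gives 102 − 14 = 88. No deviation. ✓
  Incompetent: bond gives 102 − 38 = 64; no bond gives 212 − 4 = 208. Would deviate. ✗
Neither assignment is incentive-compatible.

None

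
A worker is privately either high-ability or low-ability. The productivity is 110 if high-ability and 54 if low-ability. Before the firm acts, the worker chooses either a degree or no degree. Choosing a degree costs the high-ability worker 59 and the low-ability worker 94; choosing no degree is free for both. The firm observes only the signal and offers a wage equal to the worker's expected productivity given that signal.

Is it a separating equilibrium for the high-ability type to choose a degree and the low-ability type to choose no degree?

Under separation the firm infers type exactly: degree → high-ability (pays 110), no degree → low-ability (pays 54).
High-ability: degree gives 110 − 59 = 51; no degree gives 54 − 0 = 54. Would deviate. ✗
Low-ability: no degree gives 54 − 0 = 54; degree gives 110 − 94 = 16. No deviation. ✓

No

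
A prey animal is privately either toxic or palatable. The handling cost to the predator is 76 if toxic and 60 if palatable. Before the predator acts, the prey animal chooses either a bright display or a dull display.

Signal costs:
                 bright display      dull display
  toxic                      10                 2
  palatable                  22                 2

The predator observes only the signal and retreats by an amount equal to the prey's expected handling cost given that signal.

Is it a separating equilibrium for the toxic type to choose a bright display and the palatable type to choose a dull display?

Yes

If types separate, bright display earns payment 76 and dull display earns 60.
Toxic: bright display gives 76 − 10 = 66; dull display gives 60 − 2 = 58. No deviation. ✓
Palatable: dull display gives 60 − 2 = 58; bright display gives 76 − 22 = 54. No deviation. ✓
Neither type gains from mimicking the other.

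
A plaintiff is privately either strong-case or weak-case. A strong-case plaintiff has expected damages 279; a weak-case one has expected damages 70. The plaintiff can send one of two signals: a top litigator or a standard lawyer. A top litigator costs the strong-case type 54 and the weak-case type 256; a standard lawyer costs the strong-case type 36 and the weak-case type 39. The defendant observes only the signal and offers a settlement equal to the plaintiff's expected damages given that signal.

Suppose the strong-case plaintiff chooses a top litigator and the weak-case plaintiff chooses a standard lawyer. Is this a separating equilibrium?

Yes

If types separate, top litigator earns payment 279 and standard lawyer earns 70.
Strong-case: top litigator gives 279 − 54 = 225; standard lawyer gives 70 − 36 = 34. No deviation. ✓
Weak-case: standard lawyer gives 70 − 39 = 31; top litigator gives 279 − 256 = 23. No deviation. ✓
Both incentive constraints hold.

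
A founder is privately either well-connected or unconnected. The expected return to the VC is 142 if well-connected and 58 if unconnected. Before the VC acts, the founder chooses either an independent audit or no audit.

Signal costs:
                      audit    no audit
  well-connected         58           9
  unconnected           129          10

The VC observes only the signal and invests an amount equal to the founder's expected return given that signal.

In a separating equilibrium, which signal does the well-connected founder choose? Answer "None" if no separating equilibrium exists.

Try well-connected → audit, unconnected → no audit:
  Under separation the VC infers type exactly: audit → well-connected (pays 142), no audit → unconnected (pays 58).
  Well-connected: audit gives 142 − 58 = 84; no audit gives 58 − 9 = 49. No deviation. ✓
  Unconnected: no audit gives 58 − 10 = 48; audit gives 142 − 129 = 13. No deviation. ✓
Both hold — the well-connected type sends audit.

audit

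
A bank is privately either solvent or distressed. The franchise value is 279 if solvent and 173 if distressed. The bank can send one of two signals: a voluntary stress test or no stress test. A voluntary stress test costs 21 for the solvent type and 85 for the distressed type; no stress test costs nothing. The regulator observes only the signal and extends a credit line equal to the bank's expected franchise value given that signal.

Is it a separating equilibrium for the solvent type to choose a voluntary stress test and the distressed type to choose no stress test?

No

Under separation the regulator infers type exactly: stress test → solvent (pays 279), no stress test → distressed (pays 173).
Solvent: stress test gives 279 − 21 = 258; no stress test gives 173 − 0 = 173. No deviation. ✓
Distressed: no stress test gives 173 − 0 = 173; stress test gives 279 − 85 = 194. Would deviate. ✗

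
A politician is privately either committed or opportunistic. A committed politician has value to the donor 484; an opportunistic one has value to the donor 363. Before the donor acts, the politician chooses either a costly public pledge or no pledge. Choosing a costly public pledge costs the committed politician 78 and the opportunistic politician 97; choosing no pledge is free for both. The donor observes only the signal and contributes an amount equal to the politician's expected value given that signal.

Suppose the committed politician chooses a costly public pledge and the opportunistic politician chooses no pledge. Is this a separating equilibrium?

Under separation the donor infers type exactly: pledge → committed (pays 484), no pledge → opportunistic (pays 363).
Committed: pledge gives 484 − 78 = 406; no pledge gives 363 − 0 = 363. No deviation. ✓
Opportunistic: no pledge gives 363 − 0 = 363; pledge gives 484 − 97 = 387. Would deviate. ✗

No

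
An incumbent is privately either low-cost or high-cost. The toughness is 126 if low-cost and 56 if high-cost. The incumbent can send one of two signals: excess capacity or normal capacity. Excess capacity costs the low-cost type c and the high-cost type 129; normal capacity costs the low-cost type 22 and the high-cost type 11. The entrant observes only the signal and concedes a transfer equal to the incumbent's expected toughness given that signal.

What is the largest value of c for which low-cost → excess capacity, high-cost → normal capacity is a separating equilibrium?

92

Under separation: excess capacity → low-cost (pays 126); normal capacity → high-cost (pays 56).
High-cost: 56 − 11 = 45 ≥ 126 − 129 = -3. Holds regardless of c. ✓
Low-cost: 126 − c ≥ 56 − 22, so c ≤ 126 − 34 = 92.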